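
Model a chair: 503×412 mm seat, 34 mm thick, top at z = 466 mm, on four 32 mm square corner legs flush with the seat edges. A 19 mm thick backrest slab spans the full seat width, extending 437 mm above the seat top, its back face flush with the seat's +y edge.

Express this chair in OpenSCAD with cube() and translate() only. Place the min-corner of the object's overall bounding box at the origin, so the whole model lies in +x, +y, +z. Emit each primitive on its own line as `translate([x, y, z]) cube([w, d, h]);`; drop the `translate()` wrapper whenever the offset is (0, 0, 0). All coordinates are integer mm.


translate([0, 0, 432]) cube([503, 412, 34]);
cube([32, 32, 432]);
translate([471, 0, 0]) cube([32, 32, 432]);
translate([0, 380, 0]) cube([32, 32, 432]);
translate([471, 380, 0]) cube([32, 32, 432]);
translate([0, 393, 466]) cube([503, 19, 437]);


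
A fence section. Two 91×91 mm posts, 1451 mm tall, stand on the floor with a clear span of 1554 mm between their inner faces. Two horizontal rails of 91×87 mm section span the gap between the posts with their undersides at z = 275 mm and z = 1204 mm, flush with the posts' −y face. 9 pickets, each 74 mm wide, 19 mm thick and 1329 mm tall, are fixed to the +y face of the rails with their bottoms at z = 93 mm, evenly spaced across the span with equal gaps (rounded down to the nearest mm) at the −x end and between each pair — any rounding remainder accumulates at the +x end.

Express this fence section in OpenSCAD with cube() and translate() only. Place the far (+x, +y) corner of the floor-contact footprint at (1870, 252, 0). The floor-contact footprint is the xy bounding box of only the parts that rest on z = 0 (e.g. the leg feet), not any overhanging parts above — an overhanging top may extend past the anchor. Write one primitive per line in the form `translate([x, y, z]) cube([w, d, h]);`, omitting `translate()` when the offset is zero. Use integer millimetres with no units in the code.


translate([134, 161, 0]) cube([91, 91, 1451]);
translate([1779, 161, 0]) cube([91, 91, 1451]);
translate([225, 161, 275]) cube([1554, 91, 87]);
translate([225, 161, 1204]) cube([1554, 91, 87]);
translate([313, 252, 93]) cube([74, 19, 1329]);
translate([475, 252, 93]) cube([74, 19, 1329]);
translate([637, 252, 93]) cube([74, 19, 1329]);
translate([799, 252, 93]) cube([74, 19, 1329]);
translate([961, 252, 93]) cube([74, 19, 1329]);
translate([1123, 252, 93]) cube([74, 19, 1329]);
translate([1285, 252, 93]) cube([74, 19, 1329]);
translate([1447, 252, 93]) cube([74, 19, 1329]);
translate([1609, 252, 93]) cube([74, 19, 1329]);


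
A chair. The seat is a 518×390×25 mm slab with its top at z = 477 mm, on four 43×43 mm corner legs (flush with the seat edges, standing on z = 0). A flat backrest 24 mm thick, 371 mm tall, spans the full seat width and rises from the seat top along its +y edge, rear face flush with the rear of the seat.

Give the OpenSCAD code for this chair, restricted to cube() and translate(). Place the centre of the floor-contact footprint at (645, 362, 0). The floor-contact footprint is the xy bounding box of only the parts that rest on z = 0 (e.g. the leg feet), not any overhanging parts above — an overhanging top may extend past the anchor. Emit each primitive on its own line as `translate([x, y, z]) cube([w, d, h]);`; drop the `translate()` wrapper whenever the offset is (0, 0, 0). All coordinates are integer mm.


translate([386, 167, 452]) cube([518, 390, 25]);
translate([386, 167, 0]) cube([43, 43, 452]);
translate([861, 167, 0]) cube([43, 43, 452]);
translate([386, 514, 0]) cube([43, 43, 452]);
translate([861, 514, 0]) cube([43, 43, 452]);
translate([386, 533, 477]) cube([518, 24, 371]);


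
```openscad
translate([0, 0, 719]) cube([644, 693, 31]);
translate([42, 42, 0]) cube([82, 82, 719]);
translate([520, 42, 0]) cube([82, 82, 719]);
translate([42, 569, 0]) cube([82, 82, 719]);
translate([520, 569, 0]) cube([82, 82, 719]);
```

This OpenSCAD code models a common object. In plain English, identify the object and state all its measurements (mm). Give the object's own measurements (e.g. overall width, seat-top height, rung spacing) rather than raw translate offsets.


A rectangular dining table. The top is 644×693×31 mm with its upper surface at z = 750 mm. It stands on four 82×82 mm square legs, each inset 42 mm from the nearest pair of top edges, running from the floor to the underside of the top.


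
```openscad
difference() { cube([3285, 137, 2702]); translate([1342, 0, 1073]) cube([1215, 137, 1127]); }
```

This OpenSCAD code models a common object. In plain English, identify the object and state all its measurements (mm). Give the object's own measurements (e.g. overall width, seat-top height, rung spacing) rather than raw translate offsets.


A wall 3285 mm long (x), 137 mm thick (y), 2702 mm tall, with a rectangular window opening cut through it. The opening is 1215 mm wide and 1127 mm tall; its sill is at z = 1073 mm and its near (−x) edge is 1342 mm from the wall's −x end. The opening passes through the full wall thickness.


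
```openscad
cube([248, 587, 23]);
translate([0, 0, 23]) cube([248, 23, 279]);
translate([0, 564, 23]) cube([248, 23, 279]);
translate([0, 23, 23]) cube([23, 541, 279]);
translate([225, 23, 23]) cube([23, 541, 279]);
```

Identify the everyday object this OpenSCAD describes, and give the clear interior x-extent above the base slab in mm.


An open box. The internal width is 202 mm.

A 248×587 base slab with four walls standing on it — an open box. The base is 248 mm wide and the walls are 23 mm thick, so the internal width is 248 − 2 × 23 = 202 mm.


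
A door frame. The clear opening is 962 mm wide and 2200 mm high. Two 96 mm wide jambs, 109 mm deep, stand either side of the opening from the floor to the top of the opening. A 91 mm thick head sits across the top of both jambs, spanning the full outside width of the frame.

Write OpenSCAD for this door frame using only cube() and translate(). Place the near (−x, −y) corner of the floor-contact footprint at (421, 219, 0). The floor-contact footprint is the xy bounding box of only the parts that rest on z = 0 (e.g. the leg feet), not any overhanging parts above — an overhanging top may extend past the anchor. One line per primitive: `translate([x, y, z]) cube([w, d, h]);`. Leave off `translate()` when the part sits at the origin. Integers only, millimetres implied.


translate([421, 219, 0]) cube([96, 109, 2200]);
translate([1479, 219, 0]) cube([96, 109, 2200]);
translate([421, 219, 2200]) cube([1154, 109, 91]);


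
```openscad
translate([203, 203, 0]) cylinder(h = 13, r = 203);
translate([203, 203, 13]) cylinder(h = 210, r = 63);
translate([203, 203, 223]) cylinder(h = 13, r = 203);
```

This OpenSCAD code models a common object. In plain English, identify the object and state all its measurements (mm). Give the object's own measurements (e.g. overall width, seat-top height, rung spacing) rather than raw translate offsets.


A spool: two coaxial disc flanges of radius 203 mm and thickness 13 mm, joined by a core cylinder of radius 63 mm and height 210 mm. The lower flange rests on z = 0 and the three cylinders share a vertical axis.


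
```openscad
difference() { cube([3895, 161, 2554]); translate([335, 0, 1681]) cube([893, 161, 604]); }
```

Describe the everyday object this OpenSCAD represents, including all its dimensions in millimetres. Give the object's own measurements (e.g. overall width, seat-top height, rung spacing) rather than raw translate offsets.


A wall 3895 mm long (x), 161 mm thick (y), 2554 mm tall, with a rectangular window opening cut through it. The opening is 893 mm wide and 604 mm tall; its sill is at z = 1681 mm and its near (−x) edge is 335 mm from the wall's −x end. The opening passes through the full wall thickness.


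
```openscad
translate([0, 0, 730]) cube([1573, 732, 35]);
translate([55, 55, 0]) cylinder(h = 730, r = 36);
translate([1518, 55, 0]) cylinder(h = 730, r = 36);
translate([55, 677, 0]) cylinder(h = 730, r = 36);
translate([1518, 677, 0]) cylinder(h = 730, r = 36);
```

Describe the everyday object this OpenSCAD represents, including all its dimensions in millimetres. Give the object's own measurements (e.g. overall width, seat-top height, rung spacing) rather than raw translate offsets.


A rectangular dining table. The top is 1573×732×35 mm with its upper surface at z = 765 mm. It stands on four round legs of 72 mm diameter, each leg's bounding box inset 19 mm from the nearest pair of top edges, running from the floor to the underside of the top.


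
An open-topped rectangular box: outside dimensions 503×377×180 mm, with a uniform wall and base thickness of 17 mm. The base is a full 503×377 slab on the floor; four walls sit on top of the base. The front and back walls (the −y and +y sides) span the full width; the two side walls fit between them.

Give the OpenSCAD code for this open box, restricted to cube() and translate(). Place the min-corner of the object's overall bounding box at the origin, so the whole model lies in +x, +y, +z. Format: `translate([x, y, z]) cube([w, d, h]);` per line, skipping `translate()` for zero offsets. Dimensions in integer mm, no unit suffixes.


cube([503, 377, 17]);
translate([0, 0, 17]) cube([503, 17, 163]);
translate([0, 360, 17]) cube([503, 17, 163]);
translate([0, 17, 17]) cube([17, 343, 163]);
translate([486, 17, 17]) cube([17, 343, 163]);


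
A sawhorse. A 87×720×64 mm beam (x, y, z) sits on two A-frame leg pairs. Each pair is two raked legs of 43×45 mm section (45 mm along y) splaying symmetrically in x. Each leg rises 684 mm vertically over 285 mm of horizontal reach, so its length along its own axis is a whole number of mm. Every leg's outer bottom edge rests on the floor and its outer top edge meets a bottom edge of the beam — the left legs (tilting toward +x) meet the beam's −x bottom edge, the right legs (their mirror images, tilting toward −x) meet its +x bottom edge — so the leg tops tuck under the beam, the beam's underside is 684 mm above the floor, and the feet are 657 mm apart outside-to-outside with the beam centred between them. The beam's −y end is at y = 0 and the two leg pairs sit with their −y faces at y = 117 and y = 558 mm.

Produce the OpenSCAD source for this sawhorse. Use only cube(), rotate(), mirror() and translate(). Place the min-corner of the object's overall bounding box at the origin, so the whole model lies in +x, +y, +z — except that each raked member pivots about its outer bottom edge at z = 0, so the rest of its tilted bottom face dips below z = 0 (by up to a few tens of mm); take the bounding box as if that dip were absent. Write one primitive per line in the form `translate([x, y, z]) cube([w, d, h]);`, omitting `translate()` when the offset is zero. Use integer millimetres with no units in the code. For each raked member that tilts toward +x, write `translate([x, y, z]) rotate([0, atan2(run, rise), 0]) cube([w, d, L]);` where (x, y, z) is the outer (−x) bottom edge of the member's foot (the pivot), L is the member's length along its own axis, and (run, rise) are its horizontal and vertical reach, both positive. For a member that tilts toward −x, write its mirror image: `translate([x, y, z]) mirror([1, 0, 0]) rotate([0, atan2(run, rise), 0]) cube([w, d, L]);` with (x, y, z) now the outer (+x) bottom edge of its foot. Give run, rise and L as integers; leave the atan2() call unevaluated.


translate([285, 0, 684]) cube([87, 720, 64]);
translate([0, 117, 0]) rotate([0, atan2(285, 684), 0]) cube([43, 45, 741]);
translate([657, 117, 0]) mirror([1, 0, 0]) rotate([0, atan2(285, 684), 0]) cube([43, 45, 741]);
translate([0, 558, 0]) rotate([0, atan2(285, 684), 0]) cube([43, 45, 741]);
translate([657, 558, 0]) mirror([1, 0, 0]) rotate([0, atan2(285, 684), 0]) cube([43, 45, 741]);


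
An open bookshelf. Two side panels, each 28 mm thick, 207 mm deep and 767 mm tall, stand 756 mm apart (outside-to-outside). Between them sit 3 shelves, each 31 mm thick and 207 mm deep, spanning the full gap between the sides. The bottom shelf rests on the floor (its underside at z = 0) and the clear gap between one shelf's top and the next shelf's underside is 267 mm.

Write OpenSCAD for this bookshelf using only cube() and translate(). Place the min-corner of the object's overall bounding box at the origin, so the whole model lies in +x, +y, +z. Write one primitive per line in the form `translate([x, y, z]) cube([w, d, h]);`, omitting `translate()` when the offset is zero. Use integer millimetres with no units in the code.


cube([28, 207, 767]);
translate([728, 0, 0]) cube([28, 207, 767]);
translate([28, 0, 0]) cube([700, 207, 31]);
translate([28, 0, 298]) cube([700, 207, 31]);
translate([28, 0, 596]) cube([700, 207, 31]);


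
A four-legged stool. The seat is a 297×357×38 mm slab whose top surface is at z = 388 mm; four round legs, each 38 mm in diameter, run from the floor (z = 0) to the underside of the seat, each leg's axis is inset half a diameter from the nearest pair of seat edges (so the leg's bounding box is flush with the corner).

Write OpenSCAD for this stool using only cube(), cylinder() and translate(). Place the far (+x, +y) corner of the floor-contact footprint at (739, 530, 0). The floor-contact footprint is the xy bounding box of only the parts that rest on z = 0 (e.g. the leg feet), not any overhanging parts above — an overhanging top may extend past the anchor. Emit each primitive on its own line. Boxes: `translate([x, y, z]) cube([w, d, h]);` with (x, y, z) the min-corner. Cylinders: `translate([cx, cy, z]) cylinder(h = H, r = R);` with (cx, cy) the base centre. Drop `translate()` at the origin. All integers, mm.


translate([442, 173, 350]) cube([297, 357, 38]);
translate([461, 192, 0]) cylinder(h = 350, r = 19);
translate([720, 192, 0]) cylinder(h = 350, r = 19);
translate([461, 511, 0]) cylinder(h = 350, r = 19);
translate([720, 511, 0]) cylinder(h = 350, r = 19);


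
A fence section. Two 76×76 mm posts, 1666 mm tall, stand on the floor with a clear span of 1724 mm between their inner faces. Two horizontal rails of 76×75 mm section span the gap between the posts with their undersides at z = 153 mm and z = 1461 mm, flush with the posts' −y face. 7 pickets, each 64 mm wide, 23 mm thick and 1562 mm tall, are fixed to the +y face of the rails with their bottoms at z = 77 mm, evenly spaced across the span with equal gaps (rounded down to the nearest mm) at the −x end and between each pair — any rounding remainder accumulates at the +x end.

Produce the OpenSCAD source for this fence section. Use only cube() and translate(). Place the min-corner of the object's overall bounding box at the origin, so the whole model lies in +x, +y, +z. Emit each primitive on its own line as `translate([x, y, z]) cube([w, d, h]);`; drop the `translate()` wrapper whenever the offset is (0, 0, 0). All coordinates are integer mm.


cube([76, 76, 1666]);
translate([1800, 0, 0]) cube([76, 76, 1666]);
translate([76, 0, 153]) cube([1724, 76, 75]);
translate([76, 0, 1461]) cube([1724, 76, 75]);
translate([235, 76, 77]) cube([64, 23, 1562]);
translate([458, 76, 77]) cube([64, 23, 1562]);
translate([681, 76, 77]) cube([64, 23, 1562]);
translate([904, 76, 77]) cube([64, 23, 1562]);
translate([1127, 76, 77]) cube([64, 23, 1562]);
translate([1350, 76, 77]) cube([64, 23, 1562]);
translate([1573, 76, 77]) cube([64, 23, 1562]);


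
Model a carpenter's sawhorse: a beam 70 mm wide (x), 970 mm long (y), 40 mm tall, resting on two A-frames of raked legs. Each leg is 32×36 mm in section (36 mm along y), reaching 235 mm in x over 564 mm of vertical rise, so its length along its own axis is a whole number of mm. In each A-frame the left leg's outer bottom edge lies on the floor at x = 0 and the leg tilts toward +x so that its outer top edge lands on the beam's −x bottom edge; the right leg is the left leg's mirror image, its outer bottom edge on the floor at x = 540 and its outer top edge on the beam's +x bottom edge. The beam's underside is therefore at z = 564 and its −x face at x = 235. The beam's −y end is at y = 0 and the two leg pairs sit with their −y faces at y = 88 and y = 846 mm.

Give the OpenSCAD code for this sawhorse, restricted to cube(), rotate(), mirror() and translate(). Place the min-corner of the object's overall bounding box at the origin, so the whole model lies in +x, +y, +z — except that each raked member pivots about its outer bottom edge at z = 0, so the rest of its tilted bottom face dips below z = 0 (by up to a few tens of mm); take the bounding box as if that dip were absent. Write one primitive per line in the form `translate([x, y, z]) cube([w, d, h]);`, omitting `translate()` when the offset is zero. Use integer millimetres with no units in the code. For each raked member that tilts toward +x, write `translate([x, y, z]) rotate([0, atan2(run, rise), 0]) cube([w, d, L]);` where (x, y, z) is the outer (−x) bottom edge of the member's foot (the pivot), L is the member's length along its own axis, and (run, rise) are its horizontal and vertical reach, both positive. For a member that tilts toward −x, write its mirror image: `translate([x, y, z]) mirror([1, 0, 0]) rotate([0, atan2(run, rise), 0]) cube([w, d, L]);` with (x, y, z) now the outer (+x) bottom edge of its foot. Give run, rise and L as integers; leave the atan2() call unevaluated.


translate([235, 0, 564]) cube([70, 970, 40]);
translate([0, 88, 0]) rotate([0, atan2(235, 564), 0]) cube([32, 36, 611]);
translate([540, 88, 0]) mirror([1, 0, 0]) rotate([0, atan2(235, 564), 0]) cube([32, 36, 611]);
translate([0, 846, 0]) rotate([0, atan2(235, 564), 0]) cube([32, 36, 611]);
translate([540, 846, 0]) mirror([1, 0, 0]) rotate([0, atan2(235, 564), 0]) cube([32, 36, 611]);


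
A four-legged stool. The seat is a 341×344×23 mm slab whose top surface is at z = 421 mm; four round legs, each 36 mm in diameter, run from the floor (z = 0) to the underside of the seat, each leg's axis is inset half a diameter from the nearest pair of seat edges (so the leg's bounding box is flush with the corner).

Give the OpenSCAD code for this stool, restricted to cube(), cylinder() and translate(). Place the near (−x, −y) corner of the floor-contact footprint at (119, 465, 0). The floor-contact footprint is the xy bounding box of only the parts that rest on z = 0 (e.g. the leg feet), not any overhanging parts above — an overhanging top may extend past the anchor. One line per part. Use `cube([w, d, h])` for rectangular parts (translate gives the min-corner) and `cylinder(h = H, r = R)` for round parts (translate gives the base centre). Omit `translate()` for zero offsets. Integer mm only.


// leg_h = 421 - 23 = 398
translate([119, 465, 398]) cube([341, 344, 23]);
translate([137, 483, 0]) cylinder(h = 398, r = 18);
translate([442, 483, 0]) cylinder(h = 398, r = 18);
translate([137, 791, 0]) cylinder(h = 398, r = 18);
translate([442, 791, 0]) cylinder(h = 398, r = 18);


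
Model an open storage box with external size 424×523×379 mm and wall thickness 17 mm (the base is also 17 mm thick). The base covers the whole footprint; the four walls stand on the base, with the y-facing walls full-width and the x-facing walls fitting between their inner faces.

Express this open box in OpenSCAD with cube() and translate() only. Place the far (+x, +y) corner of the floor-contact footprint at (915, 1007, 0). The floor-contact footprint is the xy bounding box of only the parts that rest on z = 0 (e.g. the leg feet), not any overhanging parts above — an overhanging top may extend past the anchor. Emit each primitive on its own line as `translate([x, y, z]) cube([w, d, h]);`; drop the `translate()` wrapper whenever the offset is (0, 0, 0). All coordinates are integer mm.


translate([491, 484, 0]) cube([424, 523, 17]);
translate([491, 484, 17]) cube([424, 17, 362]);
translate([491, 990, 17]) cube([424, 17, 362]);
translate([491, 501, 17]) cube([17, 489, 362]);
translate([898, 501, 17]) cube([17, 489, 362]);


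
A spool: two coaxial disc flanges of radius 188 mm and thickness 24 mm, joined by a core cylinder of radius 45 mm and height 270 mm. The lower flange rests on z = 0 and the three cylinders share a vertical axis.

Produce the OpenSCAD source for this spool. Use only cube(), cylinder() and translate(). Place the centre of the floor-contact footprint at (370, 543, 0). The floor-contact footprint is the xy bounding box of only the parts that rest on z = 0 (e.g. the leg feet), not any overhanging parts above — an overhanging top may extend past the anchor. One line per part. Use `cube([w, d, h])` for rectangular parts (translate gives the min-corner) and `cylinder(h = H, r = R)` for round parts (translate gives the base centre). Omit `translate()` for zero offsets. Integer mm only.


translate([370, 543, 0]) cylinder(h = 24, r = 188);
translate([370, 543, 24]) cylinder(h = 270, r = 45);
translate([370, 543, 294]) cylinder(h = 24, r = 188);


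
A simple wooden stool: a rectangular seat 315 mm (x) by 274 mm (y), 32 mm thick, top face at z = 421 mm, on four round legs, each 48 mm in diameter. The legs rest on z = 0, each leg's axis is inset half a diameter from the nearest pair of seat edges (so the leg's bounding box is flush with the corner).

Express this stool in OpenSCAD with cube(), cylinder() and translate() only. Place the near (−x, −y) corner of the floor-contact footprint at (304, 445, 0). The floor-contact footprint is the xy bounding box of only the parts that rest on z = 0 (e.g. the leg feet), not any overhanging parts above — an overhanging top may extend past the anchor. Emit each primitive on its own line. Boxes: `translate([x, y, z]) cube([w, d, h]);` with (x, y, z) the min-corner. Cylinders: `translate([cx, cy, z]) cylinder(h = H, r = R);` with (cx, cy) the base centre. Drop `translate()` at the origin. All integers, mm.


// leg_h = 421 - 32 = 389
translate([304, 445, 389]) cube([315, 274, 32]);
translate([328, 469, 0]) cylinder(h = 389, r = 24);
translate([595, 469, 0]) cylinder(h = 389, r = 24);
translate([328, 695, 0]) cylinder(h = 389, r = 24);
translate([595, 695, 0]) cylinder(h = 389, r = 24);


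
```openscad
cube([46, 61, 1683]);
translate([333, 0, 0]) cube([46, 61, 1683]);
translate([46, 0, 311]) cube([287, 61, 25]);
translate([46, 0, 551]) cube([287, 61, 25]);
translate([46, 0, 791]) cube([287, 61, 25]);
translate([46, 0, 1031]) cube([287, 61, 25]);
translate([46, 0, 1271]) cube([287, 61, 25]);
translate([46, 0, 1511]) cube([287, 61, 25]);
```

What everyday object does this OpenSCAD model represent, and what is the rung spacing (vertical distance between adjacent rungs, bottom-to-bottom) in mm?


A ladder. The rung spacing is 240 mm.

Two tall 46×61 posts with 6 short bars between them — a ladder. Adjacent rungs sit at z = 311 and z = 551, so the spacing is 551 − 311 = 240 mm.


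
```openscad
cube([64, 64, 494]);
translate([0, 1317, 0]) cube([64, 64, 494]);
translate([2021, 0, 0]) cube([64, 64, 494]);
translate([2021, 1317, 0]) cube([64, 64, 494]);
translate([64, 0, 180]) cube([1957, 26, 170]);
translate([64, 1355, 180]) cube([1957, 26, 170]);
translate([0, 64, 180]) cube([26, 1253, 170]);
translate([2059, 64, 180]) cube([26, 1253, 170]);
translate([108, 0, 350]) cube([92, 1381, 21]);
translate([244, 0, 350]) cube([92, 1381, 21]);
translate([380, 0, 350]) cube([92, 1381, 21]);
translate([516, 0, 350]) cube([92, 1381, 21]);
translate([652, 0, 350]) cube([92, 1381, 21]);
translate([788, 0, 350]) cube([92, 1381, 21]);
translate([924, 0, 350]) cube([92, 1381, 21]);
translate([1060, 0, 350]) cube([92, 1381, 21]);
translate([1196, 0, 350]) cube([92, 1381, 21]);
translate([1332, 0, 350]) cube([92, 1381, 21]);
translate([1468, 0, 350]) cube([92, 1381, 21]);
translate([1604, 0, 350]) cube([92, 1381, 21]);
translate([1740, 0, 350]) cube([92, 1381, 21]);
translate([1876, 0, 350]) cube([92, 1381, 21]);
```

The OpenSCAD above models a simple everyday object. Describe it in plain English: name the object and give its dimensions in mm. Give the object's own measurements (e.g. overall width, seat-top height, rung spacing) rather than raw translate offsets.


A bed frame 2085 mm long (x) by 1381 mm wide (y). Four 64×64 mm corner posts, 494 mm tall, at the corners of the footprint. Four rails of 26 mm thickness and 170 mm height run between adjacent posts with their undersides at z = 180 mm, their outer faces flush with the outside of the frame (the two x-running rails run between the posts' inner faces; the two y-running rails run between the posts' inner faces). 14 slats, each 92 mm wide (x) and 21 mm thick, lie across the top of the two x-running rails, running the full 1381 mm width of the frame in y; along x they sit between the end posts with a 44 mm gap after the −x posts and between neighbouring slats, leaving 53 mm before the +x posts.


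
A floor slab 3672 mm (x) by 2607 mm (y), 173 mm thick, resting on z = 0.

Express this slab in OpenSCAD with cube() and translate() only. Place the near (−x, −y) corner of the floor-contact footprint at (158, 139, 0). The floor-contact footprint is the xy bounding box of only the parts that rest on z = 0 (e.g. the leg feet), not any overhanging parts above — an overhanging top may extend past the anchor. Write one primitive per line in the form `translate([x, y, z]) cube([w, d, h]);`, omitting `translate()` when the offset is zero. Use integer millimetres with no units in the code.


translate([158, 139, 0]) cube([3672, 2607, 173]);


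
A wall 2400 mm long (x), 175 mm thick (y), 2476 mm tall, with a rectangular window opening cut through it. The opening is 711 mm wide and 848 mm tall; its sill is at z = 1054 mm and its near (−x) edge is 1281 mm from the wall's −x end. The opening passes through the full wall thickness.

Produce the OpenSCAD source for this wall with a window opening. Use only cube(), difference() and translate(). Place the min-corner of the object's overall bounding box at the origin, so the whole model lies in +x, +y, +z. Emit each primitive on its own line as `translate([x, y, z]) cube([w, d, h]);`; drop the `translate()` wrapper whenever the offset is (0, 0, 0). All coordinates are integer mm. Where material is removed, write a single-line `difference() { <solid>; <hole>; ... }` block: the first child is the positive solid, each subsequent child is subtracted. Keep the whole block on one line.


difference() { cube([2400, 175, 2476]); translate([1281, 0, 1054]) cube([711, 175, 848]); }


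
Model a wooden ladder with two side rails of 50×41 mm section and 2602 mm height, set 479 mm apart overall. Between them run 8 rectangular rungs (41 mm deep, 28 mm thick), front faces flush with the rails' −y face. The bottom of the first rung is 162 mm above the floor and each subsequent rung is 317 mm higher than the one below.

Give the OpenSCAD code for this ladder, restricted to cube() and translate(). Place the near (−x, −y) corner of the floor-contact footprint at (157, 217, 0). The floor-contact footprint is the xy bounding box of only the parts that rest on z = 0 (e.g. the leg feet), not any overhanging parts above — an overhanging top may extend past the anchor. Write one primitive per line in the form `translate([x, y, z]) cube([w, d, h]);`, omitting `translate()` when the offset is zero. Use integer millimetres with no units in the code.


// rung span = 479 - 2*50 = 379
// rung[k] z = 162 + k*317
translate([157, 217, 0]) cube([50, 41, 2602]);
translate([586, 217, 0]) cube([50, 41, 2602]);
translate([207, 217, 162]) cube([379, 41, 28]);
translate([207, 217, 479]) cube([379, 41, 28]);
translate([207, 217, 796]) cube([379, 41, 28]);
translate([207, 217, 1113]) cube([379, 41, 28]);
translate([207, 217, 1430]) cube([379, 41, 28]);
translate([207, 217, 1747]) cube([379, 41, 28]);
translate([207, 217, 2064]) cube([379, 41, 28]);
translate([207, 217, 2381]) cube([379, 41, 28]);


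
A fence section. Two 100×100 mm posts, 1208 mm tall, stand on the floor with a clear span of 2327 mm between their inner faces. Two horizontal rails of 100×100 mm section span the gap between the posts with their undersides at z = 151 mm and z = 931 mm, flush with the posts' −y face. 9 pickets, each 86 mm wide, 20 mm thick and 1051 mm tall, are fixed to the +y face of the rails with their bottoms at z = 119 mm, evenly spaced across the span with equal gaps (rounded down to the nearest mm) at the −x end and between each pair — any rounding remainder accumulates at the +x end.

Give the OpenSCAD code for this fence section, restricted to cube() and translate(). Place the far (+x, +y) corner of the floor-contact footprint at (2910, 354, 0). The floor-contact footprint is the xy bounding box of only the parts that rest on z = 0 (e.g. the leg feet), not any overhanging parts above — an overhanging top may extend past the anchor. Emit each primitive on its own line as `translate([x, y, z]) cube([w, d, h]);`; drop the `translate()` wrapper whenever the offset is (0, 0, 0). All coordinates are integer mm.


translate([383, 254, 0]) cube([100, 100, 1208]);
translate([2810, 254, 0]) cube([100, 100, 1208]);
translate([483, 254, 151]) cube([2327, 100, 100]);
translate([483, 254, 931]) cube([2327, 100, 100]);
translate([638, 354, 119]) cube([86, 20, 1051]);
translate([879, 354, 119]) cube([86, 20, 1051]);
translate([1120, 354, 119]) cube([86, 20, 1051]);
translate([1361, 354, 119]) cube([86, 20, 1051]);
translate([1602, 354, 119]) cube([86, 20, 1051]);
translate([1843, 354, 119]) cube([86, 20, 1051]);
translate([2084, 354, 119]) cube([86, 20, 1051]);
translate([2325, 354, 119]) cube([86, 20, 1051]);
translate([2566, 354, 119]) cube([86, 20, 1051]);


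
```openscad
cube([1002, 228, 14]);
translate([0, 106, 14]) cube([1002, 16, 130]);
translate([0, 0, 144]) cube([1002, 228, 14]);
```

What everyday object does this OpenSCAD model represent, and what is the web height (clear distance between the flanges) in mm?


An I-beam. The web height is 130 mm.

Two wide flanges with a thin centred web — an I-beam. Overall 158 mm minus two 14 mm flanges gives a web of 158 − 2·14 = 130 mm.


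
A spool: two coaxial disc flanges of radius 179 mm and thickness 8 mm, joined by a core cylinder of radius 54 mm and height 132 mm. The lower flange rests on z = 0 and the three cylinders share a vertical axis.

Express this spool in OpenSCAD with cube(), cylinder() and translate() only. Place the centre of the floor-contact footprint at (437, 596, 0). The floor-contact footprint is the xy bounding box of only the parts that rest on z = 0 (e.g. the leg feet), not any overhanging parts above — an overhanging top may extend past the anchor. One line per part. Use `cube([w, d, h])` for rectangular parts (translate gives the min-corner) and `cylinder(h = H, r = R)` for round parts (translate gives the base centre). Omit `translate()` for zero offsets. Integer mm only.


translate([437, 596, 0]) cylinder(h = 8, r = 179);
translate([437, 596, 8]) cylinder(h = 132, r = 54);
translate([437, 596, 140]) cylinder(h = 8, r = 179);


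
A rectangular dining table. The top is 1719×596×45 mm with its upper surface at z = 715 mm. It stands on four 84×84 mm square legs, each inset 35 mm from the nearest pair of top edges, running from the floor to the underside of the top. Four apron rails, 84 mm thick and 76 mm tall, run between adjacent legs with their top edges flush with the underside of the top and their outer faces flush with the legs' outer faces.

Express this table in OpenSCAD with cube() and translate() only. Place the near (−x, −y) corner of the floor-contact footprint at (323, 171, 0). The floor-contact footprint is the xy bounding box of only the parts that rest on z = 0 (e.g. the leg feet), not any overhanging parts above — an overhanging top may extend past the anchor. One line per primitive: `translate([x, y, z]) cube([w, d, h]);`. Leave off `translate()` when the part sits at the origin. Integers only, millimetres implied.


// leg_h = 715 - 45 = 670
// apron z = 670 - 76 = 594
translate([288, 136, 670]) cube([1719, 596, 45]);
translate([323, 171, 0]) cube([84, 84, 670]);
translate([1888, 171, 0]) cube([84, 84, 670]);
translate([323, 613, 0]) cube([84, 84, 670]);
translate([1888, 613, 0]) cube([84, 84, 670]);
translate([407, 171, 594]) cube([1481, 84, 76]);
translate([407, 613, 594]) cube([1481, 84, 76]);
translate([323, 255, 594]) cube([84, 358, 76]);
translate([1888, 255, 594]) cube([84, 358, 76]);


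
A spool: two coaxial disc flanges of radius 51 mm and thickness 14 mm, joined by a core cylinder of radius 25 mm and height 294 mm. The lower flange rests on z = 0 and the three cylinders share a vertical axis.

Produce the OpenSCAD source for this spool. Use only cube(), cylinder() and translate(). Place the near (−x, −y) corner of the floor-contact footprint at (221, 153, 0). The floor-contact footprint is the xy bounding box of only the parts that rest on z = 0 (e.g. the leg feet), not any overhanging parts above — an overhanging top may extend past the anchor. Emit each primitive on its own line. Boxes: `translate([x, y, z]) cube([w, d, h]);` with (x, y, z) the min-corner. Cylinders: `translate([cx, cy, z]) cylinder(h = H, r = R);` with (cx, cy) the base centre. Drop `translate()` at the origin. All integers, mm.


translate([272, 204, 0]) cylinder(h = 14, r = 51);
translate([272, 204, 14]) cylinder(h = 294, r = 25);
translate([272, 204, 308]) cylinder(h = 14, r = 51);


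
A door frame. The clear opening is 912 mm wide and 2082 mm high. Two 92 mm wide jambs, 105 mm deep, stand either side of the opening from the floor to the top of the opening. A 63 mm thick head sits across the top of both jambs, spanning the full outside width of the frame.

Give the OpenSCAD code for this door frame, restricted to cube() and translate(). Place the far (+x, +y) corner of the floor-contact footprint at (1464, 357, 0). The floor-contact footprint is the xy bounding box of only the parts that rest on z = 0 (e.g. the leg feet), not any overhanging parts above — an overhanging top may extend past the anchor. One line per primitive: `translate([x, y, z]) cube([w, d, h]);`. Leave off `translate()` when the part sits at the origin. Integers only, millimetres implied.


translate([368, 252, 0]) cube([92, 105, 2082]);
translate([1372, 252, 0]) cube([92, 105, 2082]);
translate([368, 252, 2082]) cube([1096, 105, 63]);


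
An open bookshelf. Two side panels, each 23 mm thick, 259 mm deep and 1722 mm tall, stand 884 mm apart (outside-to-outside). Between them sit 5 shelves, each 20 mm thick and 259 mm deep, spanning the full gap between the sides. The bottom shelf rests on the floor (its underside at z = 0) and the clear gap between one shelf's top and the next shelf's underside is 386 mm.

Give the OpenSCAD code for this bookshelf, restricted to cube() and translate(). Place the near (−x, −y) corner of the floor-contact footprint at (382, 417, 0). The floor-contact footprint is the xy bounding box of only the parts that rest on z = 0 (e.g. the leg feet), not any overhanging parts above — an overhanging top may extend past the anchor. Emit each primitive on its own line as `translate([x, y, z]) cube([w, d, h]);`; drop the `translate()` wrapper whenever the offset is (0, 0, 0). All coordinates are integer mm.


translate([382, 417, 0]) cube([23, 259, 1722]);
translate([1243, 417, 0]) cube([23, 259, 1722]);
translate([405, 417, 0]) cube([838, 259, 20]);
translate([405, 417, 406]) cube([838, 259, 20]);
translate([405, 417, 812]) cube([838, 259, 20]);
translate([405, 417, 1218]) cube([838, 259, 20]);
translate([405, 417, 1624]) cube([838, 259, 20]);


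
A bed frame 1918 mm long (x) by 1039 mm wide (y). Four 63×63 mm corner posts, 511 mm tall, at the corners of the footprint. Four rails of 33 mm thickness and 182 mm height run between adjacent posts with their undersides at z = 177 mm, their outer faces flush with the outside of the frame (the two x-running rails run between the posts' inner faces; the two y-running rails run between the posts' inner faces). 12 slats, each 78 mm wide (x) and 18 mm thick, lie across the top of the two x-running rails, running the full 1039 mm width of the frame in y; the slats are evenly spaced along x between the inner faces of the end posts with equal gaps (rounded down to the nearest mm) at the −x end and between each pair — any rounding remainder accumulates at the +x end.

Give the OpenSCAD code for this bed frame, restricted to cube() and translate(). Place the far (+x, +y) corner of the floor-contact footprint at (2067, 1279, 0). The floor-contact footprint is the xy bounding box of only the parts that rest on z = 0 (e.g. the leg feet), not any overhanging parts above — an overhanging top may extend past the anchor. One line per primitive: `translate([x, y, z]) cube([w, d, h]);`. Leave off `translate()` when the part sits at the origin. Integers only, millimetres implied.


translate([149, 240, 0]) cube([63, 63, 511]);
translate([149, 1216, 0]) cube([63, 63, 511]);
translate([2004, 240, 0]) cube([63, 63, 511]);
translate([2004, 1216, 0]) cube([63, 63, 511]);
translate([212, 240, 177]) cube([1792, 33, 182]);
translate([212, 1246, 177]) cube([1792, 33, 182]);
translate([149, 303, 177]) cube([33, 913, 182]);
translate([2034, 303, 177]) cube([33, 913, 182]);
translate([277, 240, 359]) cube([78, 1039, 18]);
translate([420, 240, 359]) cube([78, 1039, 18]);
translate([563, 240, 359]) cube([78, 1039, 18]);
translate([706, 240, 359]) cube([78, 1039, 18]);
translate([849, 240, 359]) cube([78, 1039, 18]);
translate([992, 240, 359]) cube([78, 1039, 18]);
translate([1135, 240, 359]) cube([78, 1039, 18]);
translate([1278, 240, 359]) cube([78, 1039, 18]);
translate([1421, 240, 359]) cube([78, 1039, 18]);
translate([1564, 240, 359]) cube([78, 1039, 18]);
translate([1707, 240, 359]) cube([78, 1039, 18]);
translate([1850, 240, 359]) cube([78, 1039, 18]);


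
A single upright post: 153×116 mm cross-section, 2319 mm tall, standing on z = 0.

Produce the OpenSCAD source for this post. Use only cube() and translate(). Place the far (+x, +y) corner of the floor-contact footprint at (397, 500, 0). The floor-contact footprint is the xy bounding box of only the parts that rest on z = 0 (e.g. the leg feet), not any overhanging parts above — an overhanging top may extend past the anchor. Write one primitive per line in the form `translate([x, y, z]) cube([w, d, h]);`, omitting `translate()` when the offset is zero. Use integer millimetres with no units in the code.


translate([244, 384, 0]) cube([153, 116, 2319]);


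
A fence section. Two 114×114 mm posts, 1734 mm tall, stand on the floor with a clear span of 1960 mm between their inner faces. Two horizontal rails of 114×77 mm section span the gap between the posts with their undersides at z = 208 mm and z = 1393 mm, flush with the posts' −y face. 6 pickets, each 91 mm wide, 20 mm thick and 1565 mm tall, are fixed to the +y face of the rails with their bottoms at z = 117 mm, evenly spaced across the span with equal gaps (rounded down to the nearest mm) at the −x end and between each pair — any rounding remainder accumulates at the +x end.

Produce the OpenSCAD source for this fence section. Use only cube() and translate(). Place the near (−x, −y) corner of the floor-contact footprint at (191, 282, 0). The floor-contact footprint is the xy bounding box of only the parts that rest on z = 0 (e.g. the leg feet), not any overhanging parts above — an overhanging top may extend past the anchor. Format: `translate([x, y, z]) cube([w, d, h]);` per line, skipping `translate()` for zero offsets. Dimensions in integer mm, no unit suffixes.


translate([191, 282, 0]) cube([114, 114, 1734]);
translate([2265, 282, 0]) cube([114, 114, 1734]);
translate([305, 282, 208]) cube([1960, 114, 77]);
translate([305, 282, 1393]) cube([1960, 114, 77]);
translate([507, 396, 117]) cube([91, 20, 1565]);
translate([800, 396, 117]) cube([91, 20, 1565]);
translate([1093, 396, 117]) cube([91, 20, 1565]);
translate([1386, 396, 117]) cube([91, 20, 1565]);
translate([1679, 396, 117]) cube([91, 20, 1565]);
translate([1972, 396, 117]) cube([91, 20, 1565]);


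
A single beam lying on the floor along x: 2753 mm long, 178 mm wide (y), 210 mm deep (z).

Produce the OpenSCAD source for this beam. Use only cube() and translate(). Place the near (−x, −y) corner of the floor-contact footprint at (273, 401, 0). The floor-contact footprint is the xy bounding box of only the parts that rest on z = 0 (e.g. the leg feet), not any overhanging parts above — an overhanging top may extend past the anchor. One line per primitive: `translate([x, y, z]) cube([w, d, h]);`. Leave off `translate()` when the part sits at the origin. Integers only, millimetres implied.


translate([273, 401, 0]) cube([2753, 178, 210]);
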